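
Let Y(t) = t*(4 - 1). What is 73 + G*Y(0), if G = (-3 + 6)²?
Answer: 73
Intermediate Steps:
Y(t) = 3*t (Y(t) = t*3 = 3*t)
G = 9 (G = 3² = 9)
73 + G*Y(0) = 73 + 9*(3*0) = 73 + 9*0 = 73 + 0 = 73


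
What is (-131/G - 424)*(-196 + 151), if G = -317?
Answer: 6042465/317 ≈ 19061.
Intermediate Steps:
(-131/G - 424)*(-196 + 151) = (-131/(-317) - 424)*(-196 + 151) = (-131*(-1/317) - 424)*(-45) = (131/317 - 424)*(-45) = -134277/317*(-45) = 6042465/317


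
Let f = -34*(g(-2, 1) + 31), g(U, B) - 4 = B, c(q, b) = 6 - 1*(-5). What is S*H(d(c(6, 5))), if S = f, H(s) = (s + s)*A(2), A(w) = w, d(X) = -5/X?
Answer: 24480/11 ≈ 2225.5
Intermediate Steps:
c(q, b) = 11 (c(q, b) = 6 + 5 = 11)
g(U, B) = 4 + B
H(s) = 4*s (H(s) = (s + s)*2 = (2*s)*2 = 4*s)
f = -1224 (f = -34*((4 + 1) + 31) = -34*(5 + 31) = -34*36 = -1224)
S = -1224
S*H(d(c(6, 5))) = -4896*(-5/11) = -4896*(-5*1/11) = -4896*(-5)/11 = -1224*(-20/11) = 24480/11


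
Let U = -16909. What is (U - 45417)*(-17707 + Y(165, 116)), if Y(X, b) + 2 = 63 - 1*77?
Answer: 1104603698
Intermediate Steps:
Y(X, b) = -16 (Y(X, b) = -2 + (63 - 1*77) = -2 + (63 - 77) = -2 - 14 = -16)
(U - 45417)*(-17707 + Y(165, 116)) = (-16909 - 45417)*(-17707 - 16) = -62326*(-17723) = 1104603698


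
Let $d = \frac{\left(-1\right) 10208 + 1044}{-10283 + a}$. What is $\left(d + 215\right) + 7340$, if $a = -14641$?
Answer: $\frac{47077496}{6231} \approx 7555.4$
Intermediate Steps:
$d = \frac{2291}{6231}$ ($d = \frac{\left(-1\right) 10208 + 1044}{-10283 - 14641} = \frac{-10208 + 1044}{-24924} = \left(-9164\right) \left(- \frac{1}{24924}\right) = \frac{2291}{6231} \approx 0.36768$)
$\left(d + 215\right) + 7340 = \left(\frac{2291}{6231} + 215\right) + 7340 = \frac{1341956}{6231} + 7340 = \frac{47077496}{6231}$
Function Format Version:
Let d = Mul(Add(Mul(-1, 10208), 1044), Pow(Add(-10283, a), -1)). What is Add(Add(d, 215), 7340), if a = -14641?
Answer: Rational(47077496, 6231) ≈ 7555.4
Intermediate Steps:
d = Rational(2291, 6231) (d = Mul(Add(Mul(-1, 10208), 1044), Pow(Add(-10283, -14641), -1)) = Mul(Add(-10208, 1044), Pow(-24924, -1)) = Mul(-9164, Rational(-1, 24924)) = Rational(2291, 6231) ≈ 0.36768)
Add(Add(d, 215), 7340) = Add(Add(Rational(2291, 6231), 215), 7340) = Add(Rational(1341956, 6231), 7340) = Rational(47077496, 6231)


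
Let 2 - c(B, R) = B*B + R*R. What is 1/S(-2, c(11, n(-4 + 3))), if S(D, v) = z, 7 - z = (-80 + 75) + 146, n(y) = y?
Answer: -1/134 ≈ -0.0074627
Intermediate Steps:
z = -134 (z = 7 - ((-80 + 75) + 146) = 7 - (-5 + 146) = 7 - 1*141 = 7 - 141 = -134)
c(B, R) = 2 - B² - R² (c(B, R) = 2 - (B*B + R*R) = 2 - (B² + R²) = 2 + (-B² - R²) = 2 - B² - R²)
S(D, v) = -134
1/S(-2, c(11, n(-4 + 3))) = 1/(-134) = -1/134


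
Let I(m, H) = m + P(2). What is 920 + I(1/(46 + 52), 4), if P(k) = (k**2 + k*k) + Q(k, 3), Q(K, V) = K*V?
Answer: 91533/98 ≈ 934.01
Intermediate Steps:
P(k) = 2*k**2 + 3*k (P(k) = (k**2 + k*k) + k*3 = (k**2 + k**2) + 3*k = 2*k**2 + 3*k)
I(m, H) = 14 + m (I(m, H) = m + 2*(3 + 2*2) = m + 2*(3 + 4) = m + 2*7 = m + 14 = 14 + m)
920 + I(1/(46 + 52), 4) = 920 + (14 + 1/(46 + 52)) = 920 + (14 + 1/98) = 920 + 1373/98 = 91533/98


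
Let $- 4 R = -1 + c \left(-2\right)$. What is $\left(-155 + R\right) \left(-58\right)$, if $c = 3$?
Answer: $\frac{17777}{2} \approx 8888.5$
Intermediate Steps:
$R = \frac{7}{4}$ ($R = - \frac{-1 + 3 \left(-2\right)}{4} = - \frac{-1 - 6}{4} = \left(- \frac{1}{4}\right) \left(-7\right) = \frac{7}{4} \approx 1.75$)
$\left(-155 + R\right) \left(-58\right) = \left(-155 + \frac{7}{4}\right) \left(-58\right) = \left(- \frac{613}{4}\right) \left(-58\right) = \frac{17777}{2}$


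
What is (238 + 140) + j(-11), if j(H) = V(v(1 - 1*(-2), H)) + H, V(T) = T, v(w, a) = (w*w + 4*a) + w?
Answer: 335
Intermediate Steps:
v(w, a) = w + w² + 4*a (v(w, a) = (w² + 4*a) + w = w + w² + 4*a)
j(H) = 12 + 5*H (j(H) = ((1 - 1*(-2)) + (1 - 1*(-2))² + 4*H) + H = ((1 + 2) + (1 + 2)² + 4*H) + H = (3 + 3² + 4*H) + H = (3 + 9 + 4*H) + H = (12 + 4*H) + H = 12 + 5*H)
(238 + 140) + j(-11) = (238 + 140) + (12 + 5*(-11)) = 378 + (12 - 55) = 378 - 43 = 335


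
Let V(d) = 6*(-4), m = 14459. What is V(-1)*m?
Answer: -347016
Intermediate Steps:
V(d) = -24
V(-1)*m = -24*14459 = -347016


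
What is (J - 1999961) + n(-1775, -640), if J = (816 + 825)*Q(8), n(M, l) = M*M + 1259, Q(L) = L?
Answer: 1165051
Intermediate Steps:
n(M, l) = 1259 + M² (n(M, l) = M² + 1259 = 1259 + M²)
J = 13128 (J = (816 + 825)*8 = 1641*8 = 13128)
(J - 1999961) + n(-1775, -640) = (13128 - 1999961) + (1259 + (-1775)²) = -1986833 + (1259 + 3150625) = -1986833 + 3151884 = 1165051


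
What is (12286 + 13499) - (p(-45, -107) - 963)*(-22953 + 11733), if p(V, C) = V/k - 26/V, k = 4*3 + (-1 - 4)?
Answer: -227739139/21 ≈ -1.0845e+7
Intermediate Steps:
k = 7 (k = 12 - 5 = 7)
p(V, C) = -26/V + V/7 (p(V, C) = V/7 - 26/V = -26/V + V/7)
(12286 + 13499) - (p(-45, -107) - 963)*(-22953 + 11733) = (12286 + 13499) - ((-26/(-45) + (⅐)*(-45)) - 963)*(-22953 + 11733) = 25785 - ((-26*(-1/45) - 45/7) - 963)*(-11220) = 25785 - ((26/45 - 45/7) - 963)*(-11220) = 25785 - (-1843/315 - 963)*(-11220) = 25785 - (-305188)*(-11220)/315 = 25785 - 1*228280624/21 = 25785 - 228280624/21 = -227739139/21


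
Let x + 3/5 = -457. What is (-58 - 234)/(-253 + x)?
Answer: 1460/3553 ≈ 0.41092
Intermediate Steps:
x = -2288/5 (x = -⅗ - 457 = -2288/5 ≈ -457.60)
(-58 - 234)/(-253 + x) = (-58 - 234)/(-253 - 2288/5) = -292/(-3553/5) = -292*(-5/3553) = 1460/3553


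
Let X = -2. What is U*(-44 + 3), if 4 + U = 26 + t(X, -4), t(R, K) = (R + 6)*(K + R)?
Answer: 82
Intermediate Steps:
t(R, K) = (6 + R)*(K + R)
U = -2 (U = -4 + (26 + ((-2)**2 + 6*(-4) + 6*(-2) - 4*(-2))) = -4 + (26 + (4 - 24 - 12 + 8)) = -4 + (26 - 24) = -4 + 2 = -2)
U*(-44 + 3) = -2*(-44 + 3) = -2*(-41) = 82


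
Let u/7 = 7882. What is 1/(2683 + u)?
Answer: 1/57857 ≈ 1.7284e-5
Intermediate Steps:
u = 55174 (u = 7*7882 = 55174)
1/(2683 + u) = 1/(2683 + 55174) = 1/57857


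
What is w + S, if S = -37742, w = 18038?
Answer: -19704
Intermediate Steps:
w + S = 18038 - 37742 = -19704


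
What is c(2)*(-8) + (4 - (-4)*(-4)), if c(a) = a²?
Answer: -44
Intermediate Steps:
c(2)*(-8) + (4 - (-4)*(-4)) = 2²*(-8) + (4 - (-4)*(-4)) = 4*(-8) + (4 - 1*16) = -32 + (4 - 16) = -32 - 12 = -44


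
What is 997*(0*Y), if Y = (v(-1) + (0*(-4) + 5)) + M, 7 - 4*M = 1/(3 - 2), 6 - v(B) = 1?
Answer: 0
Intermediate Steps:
v(B) = 5 (v(B) = 6 - 1*1 = 6 - 1 = 5)
M = 3/2 (M = 7/4 - 1/(4*(3 - 2)) = 7/4 - ¼/1 = 7/4 - ¼*1 = 7/4 - ¼ = 3/2 ≈ 1.5000)
Y = 23/2 (Y = (5 + (0*(-4) + 5)) + 3/2 = (5 + (0 + 5)) + 3/2 = (5 + 5) + 3/2 = 10 + 3/2 = 23/2 ≈ 11.500)
997*(0*Y) = 997*(0*(23/2)) = 997*0 = 0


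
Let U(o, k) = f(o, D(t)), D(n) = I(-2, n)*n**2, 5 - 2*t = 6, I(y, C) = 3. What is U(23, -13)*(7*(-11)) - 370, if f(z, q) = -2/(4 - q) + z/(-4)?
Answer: 6247/52 ≈ 120.13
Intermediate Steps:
t = -1/2 (t = 5/2 - 1/2*6 = 5/2 - 3 = -1/2 ≈ -0.50000)
D(n) = 3*n**2
f(z, q) = -2/(4 - q) - z/4 (f(z, q) = -2/(4 - q) + z*(-1/4) = -2/(4 - q) - z/4)
U(o, k) = -8/13 - o/4 (U(o, k) = (2 + o - 3*(-1/2)**2*o/4)/(-4 + 3*(-1/2)**2) = (2 + o - 3*(1/4)*o/4)/(-4 + 3*(1/4)) = (2 + o - 1/4*3/4*o)/(-4 + 3/4) = (2 + o - 3*o/16)/(-13/4) = -4*(2 + 13*o/16)/13 = -8/13 - o/4)
U(23, -13)*(7*(-11)) - 370 = (-8/13 - 1/4*23)*(7*(-11)) - 370 = (-8/13 - 23/4)*(-77) - 370 = -331/52*(-77) - 370 = 25487/52 - 370 = 6247/52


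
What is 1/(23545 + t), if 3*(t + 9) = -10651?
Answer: 3/59957 ≈ 5.0036e-5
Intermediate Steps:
t = -10678/3 (t = -9 + (⅓)*(-10651) = -9 - 10651/3 = -10678/3 ≈ -3559.3)
1/(23545 + t) = 1/(23545 - 10678/3) = 1/(59957/3) = 3/59957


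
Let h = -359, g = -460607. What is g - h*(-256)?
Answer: -552511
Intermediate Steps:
g - h*(-256) = -460607 - (-359)*(-256) = -460607 - 1*91904 = -460607 - 91904 = -552511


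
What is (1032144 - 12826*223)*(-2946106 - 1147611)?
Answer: 7483535736718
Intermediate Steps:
(1032144 - 12826*223)*(-2946106 - 1147611) = (1032144 - 2860198)*(-4093717) = -1828054*(-4093717) = 7483535736718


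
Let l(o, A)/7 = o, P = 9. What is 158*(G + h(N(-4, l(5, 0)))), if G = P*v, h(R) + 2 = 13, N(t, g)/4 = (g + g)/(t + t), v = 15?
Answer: 23068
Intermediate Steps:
l(o, A) = 7*o
N(t, g) = 4*g/t (N(t, g) = 4*((g + g)/(t + t)) = 4*((2*g)/((2*t))) = 4*((2*g)*(1/(2*t))) = 4*(g/t) = 4*g/t)
h(R) = 11 (h(R) = -2 + 13 = 11)
G = 135 (G = 9*15 = 135)
158*(G + h(N(-4, l(5, 0)))) = 158*(135 + 11) = 158*146 = 23068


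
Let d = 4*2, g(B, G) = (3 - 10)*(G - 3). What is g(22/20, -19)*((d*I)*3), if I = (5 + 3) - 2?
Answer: 22176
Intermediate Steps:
g(B, G) = 21 - 7*G (g(B, G) = -7*(-3 + G) = 21 - 7*G)
d = 8
I = 6 (I = 8 - 2 = 6)
g(22/20, -19)*((d*I)*3) = (21 - 7*(-19))*((8*6)*3) = (21 + 133)*(48*3) = 154*144 = 22176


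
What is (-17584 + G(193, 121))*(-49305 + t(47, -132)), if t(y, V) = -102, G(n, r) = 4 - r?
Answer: 874553307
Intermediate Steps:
(-17584 + G(193, 121))*(-49305 + t(47, -132)) = (-17584 + (4 - 1*121))*(-49305 - 102) = (-17584 + (4 - 121))*(-49407) = (-17584 - 117)*(-49407) = -17701*(-49407) = 874553307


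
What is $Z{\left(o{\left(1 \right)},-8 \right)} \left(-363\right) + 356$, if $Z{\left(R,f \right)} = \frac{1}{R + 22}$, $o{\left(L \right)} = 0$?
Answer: $\frac{679}{2} \approx 339.5$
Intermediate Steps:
$Z{\left(R,f \right)} = \frac{1}{22 + R}$
$Z{\left(o{\left(1 \right)},-8 \right)} \left(-363\right) + 356 = \frac{1}{22 + 0} \left(-363\right) + 356 = \frac{1}{22} \left(-363\right) + 356 = - \frac{33}{2} + 356 = \frac{679}{2}$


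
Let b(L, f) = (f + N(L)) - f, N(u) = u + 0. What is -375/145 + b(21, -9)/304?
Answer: -22191/8816 ≈ -2.5171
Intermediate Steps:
N(u) = u
b(L, f) = L (b(L, f) = (f + L) - f = (L + f) - f = L)
-375/145 + b(21, -9)/304 = -375/145 + 21/304 = -375*1/145 + 21*(1/304) = -75/29 + 21/304 = -22191/8816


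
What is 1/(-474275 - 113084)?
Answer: -1/587359 ≈ -1.7025e-6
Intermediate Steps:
1/(-474275 - 113084) = 1/(-587359) = -1/587359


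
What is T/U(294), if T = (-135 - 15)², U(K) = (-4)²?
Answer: 5625/4 ≈ 1406.3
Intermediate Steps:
U(K) = 16
T = 22500 (T = (-150)² = 22500)
T/U(294) = 22500/16 = 22500*(1/16) = 5625/4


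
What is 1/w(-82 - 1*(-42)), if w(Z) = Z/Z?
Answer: 1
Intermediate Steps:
w(Z) = 1
1/w(-82 - 1*(-42)) = 1/1 = 1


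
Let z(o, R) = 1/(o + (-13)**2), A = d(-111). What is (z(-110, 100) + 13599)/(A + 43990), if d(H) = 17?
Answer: 802342/2596413 ≈ 0.30902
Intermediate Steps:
A = 17
z(o, R) = 1/(169 + o) (z(o, R) = 1/(o + 169) = 1/(169 + o))
(z(-110, 100) + 13599)/(A + 43990) = (1/(169 - 110) + 13599)/(17 + 43990) = (1/59 + 13599)/44007 = (1/59 + 13599)*(1/44007) = (802342/59)*(1/44007) = 802342/2596413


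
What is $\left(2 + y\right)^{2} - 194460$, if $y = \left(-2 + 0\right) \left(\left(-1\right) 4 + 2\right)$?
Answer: $-194424$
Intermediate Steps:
$y = 4$ ($y = - 2 \left(-4 + 2\right) = \left(-2\right) \left(-2\right) = 4$)
$\left(2 + y\right)^{2} - 194460 = \left(2 + 4\right)^{2} - 194460 = 6^{2} - 194460 = 36 - 194460 = -194424$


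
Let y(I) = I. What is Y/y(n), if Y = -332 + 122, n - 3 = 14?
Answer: -210/17 ≈ -12.353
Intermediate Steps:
n = 17 (n = 3 + 14 = 17)
Y = -210
Y/y(n) = -210/17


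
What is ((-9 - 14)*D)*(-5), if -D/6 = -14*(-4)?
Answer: -38640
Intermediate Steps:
D = -336 (D = -(-84)*(-4) = -6*56 = -336)
((-9 - 14)*D)*(-5) = ((-9 - 14)*(-336))*(-5) = -23*(-336)*(-5) = 7728*(-5) = -38640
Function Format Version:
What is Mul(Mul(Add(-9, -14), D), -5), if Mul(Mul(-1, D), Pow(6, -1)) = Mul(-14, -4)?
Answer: -38640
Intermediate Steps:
D = -336 (D = Mul(-6, Mul(-14, -4)) = Mul(-6, 56) = -336)
Mul(Mul(Add(-9, -14), D), -5) = Mul(Mul(Add(-9, -14), -336), -5) = Mul(Mul(-23, -336), -5) = Mul(7728, -5) = -38640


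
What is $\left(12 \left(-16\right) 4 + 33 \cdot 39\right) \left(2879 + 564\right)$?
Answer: $1786917$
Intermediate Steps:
$\left(12 \left(-16\right) 4 + 33 \cdot 39\right) \left(2879 + 564\right) = \left(\left(-192\right) 4 + 1287\right) 3443 = \left(-768 + 1287\right) 3443 = 519 \cdot 3443 = 1786917$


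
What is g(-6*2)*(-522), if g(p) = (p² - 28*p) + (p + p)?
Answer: -238032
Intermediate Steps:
g(p) = p² - 26*p (g(p) = (p² - 28*p) + 2*p = p² - 26*p)
g(-6*2)*(-522) = ((-6*2)*(-26 - 6*2))*(-522) = -12*(-26 - 12)*(-522) = -12*(-38)*(-522) = 456*(-522) = -238032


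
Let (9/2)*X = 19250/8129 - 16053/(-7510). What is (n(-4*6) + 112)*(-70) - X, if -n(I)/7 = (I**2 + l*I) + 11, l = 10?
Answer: 4050589960283/24974505 ≈ 1.6219e+5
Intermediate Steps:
n(I) = -77 - 70*I - 7*I**2 (n(I) = -7*((I**2 + 10*I) + 11) = -7*(11 + I**2 + 10*I) = -77 - 70*I - 7*I**2)
X = 25005667/24974505 (X = 2*(19250/8129 - 16053/(-7510))/9 = 2*(19250*(1/8129) - 16053*(-1/7510))/9 = 2*(1750/739 + 16053/7510)/9 = (2/9)*(25005667/5549890) = 25005667/24974505 ≈ 1.0012)
(n(-4*6) + 112)*(-70) - X = ((-77 - (-280)*6 - 7*(-4*6)**2) + 112)*(-70) - 1*25005667/24974505 = ((-77 - 70*(-24) - 7*(-24)**2) + 112)*(-70) - 25005667/24974505 = ((-77 + 1680 - 7*576) + 112)*(-70) - 25005667/24974505 = ((-77 + 1680 - 4032) + 112)*(-70) - 25005667/24974505 = (-2429 + 112)*(-70) - 25005667/24974505 = -2317*(-70) - 25005667/24974505 = 162190 - 25005667/24974505 = 4050589960283/24974505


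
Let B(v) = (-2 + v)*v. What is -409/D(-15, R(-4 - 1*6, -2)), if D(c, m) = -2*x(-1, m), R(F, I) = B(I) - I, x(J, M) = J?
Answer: -409/2 ≈ -204.50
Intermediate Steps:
B(v) = v*(-2 + v)
R(F, I) = -I + I*(-2 + I) (R(F, I) = I*(-2 + I) - I = -I + I*(-2 + I))
D(c, m) = 2 (D(c, m) = -2*(-1) = 2)
-409/D(-15, R(-4 - 1*6, -2)) = -409/2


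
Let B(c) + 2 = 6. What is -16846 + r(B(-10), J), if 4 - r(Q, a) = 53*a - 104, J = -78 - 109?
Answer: -6827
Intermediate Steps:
B(c) = 4 (B(c) = -2 + 6 = 4)
J = -187
r(Q, a) = 108 - 53*a (r(Q, a) = 4 - (53*a - 104) = 4 - (-104 + 53*a) = 4 + (104 - 53*a) = 108 - 53*a)
-16846 + r(B(-10), J) = -16846 + (108 - 53*(-187)) = -16846 + (108 + 9911) = -16846 + 10019 = -6827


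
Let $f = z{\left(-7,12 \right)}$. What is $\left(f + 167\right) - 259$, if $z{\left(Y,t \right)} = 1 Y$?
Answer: $-99$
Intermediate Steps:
$z{\left(Y,t \right)} = Y$
$f = -7$
$\left(f + 167\right) - 259 = \left(-7 + 167\right) - 259 = 160 - 259 = -99$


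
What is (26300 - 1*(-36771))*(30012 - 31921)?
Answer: -120402539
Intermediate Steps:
(26300 - 1*(-36771))*(30012 - 31921) = (26300 + 36771)*(-1909) = 63071*(-1909) = -120402539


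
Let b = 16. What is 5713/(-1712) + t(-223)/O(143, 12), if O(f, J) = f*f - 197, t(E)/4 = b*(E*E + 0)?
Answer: 1333251849/8667856 ≈ 153.82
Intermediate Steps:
t(E) = 64*E² (t(E) = 4*(16*(E*E + 0)) = 4*(16*(E² + 0)) = 4*(16*E²) = 64*E²)
O(f, J) = -197 + f² (O(f, J) = f² - 197 = -197 + f²)
5713/(-1712) + t(-223)/O(143, 12) = 5713/(-1712) + (64*(-223)²)/(-197 + 143²) = 5713*(-1/1712) + (64*49729)/(-197 + 20449) = -5713/1712 + 3182656/20252 = -5713/1712 + 3182656*(1/20252) = -5713/1712 + 795664/5063 = 1333251849/8667856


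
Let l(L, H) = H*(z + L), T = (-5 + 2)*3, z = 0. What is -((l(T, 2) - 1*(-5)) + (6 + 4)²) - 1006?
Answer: -1093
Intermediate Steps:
T = -9 (T = -3*3 = -9)
l(L, H) = H*L (l(L, H) = H*(0 + L) = H*L)
-((l(T, 2) - 1*(-5)) + (6 + 4)²) - 1006 = -((2*(-9) - 1*(-5)) + (6 + 4)²) - 1006 = -((-18 + 5) + 10²) - 1006 = -(-13 + 100) - 1006 = -1*87 - 1006 = -87 - 1006 = -1093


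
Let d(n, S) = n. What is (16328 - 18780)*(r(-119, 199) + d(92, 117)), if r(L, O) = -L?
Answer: -517372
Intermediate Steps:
(16328 - 18780)*(r(-119, 199) + d(92, 117)) = (16328 - 18780)*(-1*(-119) + 92) = -2452*(119 + 92) = -2452*211 = -517372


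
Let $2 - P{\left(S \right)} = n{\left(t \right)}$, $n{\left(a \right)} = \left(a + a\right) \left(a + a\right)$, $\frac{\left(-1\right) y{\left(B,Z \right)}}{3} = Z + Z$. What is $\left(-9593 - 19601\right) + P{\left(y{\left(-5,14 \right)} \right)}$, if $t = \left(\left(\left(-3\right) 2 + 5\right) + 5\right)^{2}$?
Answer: $-30216$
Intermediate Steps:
$t = 16$ ($t = \left(\left(-6 + 5\right) + 5\right)^{2} = \left(-1 + 5\right)^{2} = 4^{2} = 16$)
$y{\left(B,Z \right)} = - 6 Z$ ($y{\left(B,Z \right)} = - 3 \left(Z + Z\right) = - 3 \cdot 2 Z = - 6 Z$)
$n{\left(a \right)} = 4 a^{2}$ ($n{\left(a \right)} = 2 a 2 a = 4 a^{2}$)
$P{\left(S \right)} = -1022$ ($P{\left(S \right)} = 2 - 4 \cdot 16^{2} = 2 - 4 \cdot 256 = 2 - 1024 = -1022$)
$\left(-9593 - 19601\right) + P{\left(y{\left(-5,14 \right)} \right)} = \left(-9593 - 19601\right) - 1022 = -29194 - 1022 = -30216$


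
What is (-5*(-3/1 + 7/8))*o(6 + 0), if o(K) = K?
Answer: 255/4 ≈ 63.750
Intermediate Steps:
(-5*(-3/1 + 7/8))*o(6 + 0) = (-5*(-3/1 + 7/8))*(6 + 0) = -5*(-3*1 + 7*(1/8))*6 = -5*(-3 + 7/8)*6 = -5*(-17/8)*6 = (85/8)*6 = 255/4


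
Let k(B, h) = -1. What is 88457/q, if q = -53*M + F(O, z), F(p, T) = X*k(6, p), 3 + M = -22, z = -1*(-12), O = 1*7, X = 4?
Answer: 88457/1321 ≈ 66.962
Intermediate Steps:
O = 7
z = 12
M = -25 (M = -3 - 22 = -25)
F(p, T) = -4 (F(p, T) = 4*(-1) = -4)
q = 1321 (q = -53*(-25) - 4 = 1325 - 4 = 1321)
88457/q = 88457/1321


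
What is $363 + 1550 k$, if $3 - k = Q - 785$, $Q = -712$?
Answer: $2325363$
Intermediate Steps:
$k = 1500$ ($k = 3 - \left(-712 - 785\right) = 3 - -1497 = 3 + 1497 = 1500$)
$363 + 1550 k = 363 + 1550 \cdot 1500 = 363 + 2325000 = 2325363$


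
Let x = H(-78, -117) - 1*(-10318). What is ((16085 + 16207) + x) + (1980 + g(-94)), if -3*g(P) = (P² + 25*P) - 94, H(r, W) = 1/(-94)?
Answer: 11973529/282 ≈ 42459.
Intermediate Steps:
H(r, W) = -1/94
x = 969891/94 (x = -1/94 - 1*(-10318) = -1/94 + 10318 = 969891/94 ≈ 10318.)
g(P) = 94/3 - 25*P/3 - P²/3 (g(P) = -((P² + 25*P) - 94)/3 = -(-94 + P² + 25*P)/3 = 94/3 - 25*P/3 - P²/3)
((16085 + 16207) + x) + (1980 + g(-94)) = ((16085 + 16207) + 969891/94) + (1980 + (94/3 - 25/3*(-94) - ⅓*(-94)²)) = (32292 + 969891/94) + (1980 + (94/3 + 2350/3 - ⅓*8836)) = 4005339/94 + (1980 + (94/3 + 2350/3 - 8836/3)) = 4005339/94 + (1980 - 6392/3) = 4005339/94 - 452/3 = 11973529/282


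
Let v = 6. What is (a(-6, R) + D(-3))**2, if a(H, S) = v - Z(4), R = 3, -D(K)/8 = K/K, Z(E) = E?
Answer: 36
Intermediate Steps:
D(K) = -8 (D(K) = -8*K/K = -8*1 = -8)
a(H, S) = 2 (a(H, S) = 6 - 1*4 = 6 - 4 = 2)
(a(-6, R) + D(-3))**2 = (2 - 8)**2 = (-6)**2 = 36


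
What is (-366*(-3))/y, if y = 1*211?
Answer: 1098/211 ≈ 5.2038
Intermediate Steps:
y = 211
(-366*(-3))/y = -366*(-3)/211 = 1098*(1/211) = 1098/211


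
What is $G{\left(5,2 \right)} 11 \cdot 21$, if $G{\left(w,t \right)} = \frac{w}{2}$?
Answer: $\frac{1155}{2} \approx 577.5$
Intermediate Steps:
$G{\left(w,t \right)} = \frac{w}{2}$ ($G{\left(w,t \right)} = w \frac{1}{2} = \frac{w}{2}$)
$G{\left(5,2 \right)} 11 \cdot 21 = \frac{1}{2} \cdot 5 \cdot 11 \cdot 21 = \frac{5}{2} \cdot 11 \cdot 21 = \frac{55}{2} \cdot 21 = \frac{1155}{2}$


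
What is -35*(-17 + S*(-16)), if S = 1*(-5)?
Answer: -2205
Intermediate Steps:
S = -5
-35*(-17 + S*(-16)) = -35*(-17 - 5*(-16)) = -35*(-17 + 80) = -35*63 = -2205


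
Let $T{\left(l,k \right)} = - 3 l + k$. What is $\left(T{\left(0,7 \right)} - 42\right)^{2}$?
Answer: $1225$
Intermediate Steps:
$T{\left(l,k \right)} = k - 3 l$
$\left(T{\left(0,7 \right)} - 42\right)^{2} = \left(\left(7 - 0\right) - 42\right)^{2} = \left(\left(7 + 0\right) - 42\right)^{2} = \left(7 - 42\right)^{2} = \left(-35\right)^{2} = 1225$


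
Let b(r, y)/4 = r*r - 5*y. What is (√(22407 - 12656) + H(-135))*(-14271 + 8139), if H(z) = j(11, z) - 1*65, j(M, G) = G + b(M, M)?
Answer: -392448 - 42924*√199 ≈ -9.9797e+5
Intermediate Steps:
b(r, y) = -20*y + 4*r² (b(r, y) = 4*(r*r - 5*y) = 4*(r² - 5*y) = -20*y + 4*r²)
j(M, G) = G - 20*M + 4*M² (j(M, G) = G + (-20*M + 4*M²) = G - 20*M + 4*M²)
H(z) = 199 + z (H(z) = (z - 20*11 + 4*11²) - 1*65 = (z - 220 + 4*121) - 65 = (z - 220 + 484) - 65 = (264 + z) - 65 = 199 + z)
(√(22407 - 12656) + H(-135))*(-14271 + 8139) = (√(22407 - 12656) + (199 - 135))*(-14271 + 8139) = (√9751 + 64)*(-6132) = (7*√199 + 64)*(-6132) = (64 + 7*√199)*(-6132) = -392448 - 42924*√199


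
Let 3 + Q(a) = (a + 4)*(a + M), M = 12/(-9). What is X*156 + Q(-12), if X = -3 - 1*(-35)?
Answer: 15287/3 ≈ 5095.7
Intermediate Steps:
M = -4/3 (M = 12*(-⅑) = -4/3 ≈ -1.3333)
Q(a) = -3 + (4 + a)*(-4/3 + a) (Q(a) = -3 + (a + 4)*(a - 4/3) = -3 + (4 + a)*(-4/3 + a))
X = 32 (X = -3 + 35 = 32)
X*156 + Q(-12) = 32*156 + (-25/3 + (-12)² + (8/3)*(-12)) = 4992 + (-25/3 + 144 - 32) = 4992 + 311/3 = 15287/3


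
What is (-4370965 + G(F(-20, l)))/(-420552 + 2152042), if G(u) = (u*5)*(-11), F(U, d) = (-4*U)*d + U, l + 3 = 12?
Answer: -881893/346298 ≈ -2.5466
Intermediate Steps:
l = 9 (l = -3 + 12 = 9)
F(U, d) = U - 4*U*d (F(U, d) = -4*U*d + U = U - 4*U*d)
G(u) = -55*u (G(u) = (5*u)*(-11) = -55*u)
(-4370965 + G(F(-20, l)))/(-420552 + 2152042) = (-4370965 - (-1100)*(1 - 4*9))/(-420552 + 2152042) = (-4370965 - (-1100)*(1 - 36))/1731490 = (-4370965 - (-1100)*(-35))*(1/1731490) = (-4370965 - 55*700)*(1/1731490) = (-4370965 - 38500)*(1/1731490) = -4409465*1/1731490 = -881893/346298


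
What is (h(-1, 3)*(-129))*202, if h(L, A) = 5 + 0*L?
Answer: -130290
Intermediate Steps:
h(L, A) = 5 (h(L, A) = 5 + 0 = 5)
(h(-1, 3)*(-129))*202 = (5*(-129))*202 = -645*202 = -130290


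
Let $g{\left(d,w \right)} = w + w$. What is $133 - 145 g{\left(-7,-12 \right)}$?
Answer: $3613$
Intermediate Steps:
$g{\left(d,w \right)} = 2 w$
$133 - 145 g{\left(-7,-12 \right)} = 133 - 145 \cdot 2 \left(-12\right) = 133 - -3480 = 133 + 3480 = 3613$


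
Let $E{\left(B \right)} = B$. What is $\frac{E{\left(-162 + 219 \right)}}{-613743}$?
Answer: $- \frac{19}{204581} \approx -9.2873 \cdot 10^{-5}$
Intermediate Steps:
$\frac{E{\left(-162 + 219 \right)}}{-613743} = \frac{-162 + 219}{-613743} = 57 \left(- \frac{1}{613743}\right) = - \frac{19}{204581}$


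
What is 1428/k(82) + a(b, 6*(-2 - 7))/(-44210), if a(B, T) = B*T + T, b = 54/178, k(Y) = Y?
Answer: 1404812742/80661145 ≈ 17.416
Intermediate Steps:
b = 27/89 (b = 54*(1/178) = 27/89 ≈ 0.30337)
a(B, T) = T + B*T
1428/k(82) + a(b, 6*(-2 - 7))/(-44210) = 1428/82 + ((6*(-2 - 7))*(1 + 27/89))/(-44210) = 1428*(1/82) + ((6*(-9))*(116/89))*(-1/44210) = 714/41 - 54*116/89*(-1/44210) = 714/41 - 6264/89*(-1/44210) = 714/41 + 3132/1967345 = 1404812742/80661145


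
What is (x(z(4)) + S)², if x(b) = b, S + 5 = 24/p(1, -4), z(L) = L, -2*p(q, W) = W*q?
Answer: 121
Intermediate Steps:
p(q, W) = -W*q/2
S = 7 (S = -5 + 24/((-½*(-4)*1)) = -5 + 24/2 = -5 + 24*(½) = -5 + 12 = 7)
(x(z(4)) + S)² = (4 + 7)² = 11² = 121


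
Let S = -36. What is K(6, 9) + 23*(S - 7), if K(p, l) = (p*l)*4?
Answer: -773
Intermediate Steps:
K(p, l) = 4*l*p (K(p, l) = (l*p)*4 = 4*l*p)
K(6, 9) + 23*(S - 7) = 4*9*6 + 23*(-36 - 7) = 216 + 23*(-43) = 216 - 989 = -773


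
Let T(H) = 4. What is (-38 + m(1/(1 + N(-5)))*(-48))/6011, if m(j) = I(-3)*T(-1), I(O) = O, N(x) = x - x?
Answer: 538/6011 ≈ 0.089503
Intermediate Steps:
N(x) = 0
m(j) = -12 (m(j) = -3*4 = -12)
(-38 + m(1/(1 + N(-5)))*(-48))/6011 = (-38 - 12*(-48))/6011 = (-38 + 576)*(1/6011) = 538*(1/6011) = 538/6011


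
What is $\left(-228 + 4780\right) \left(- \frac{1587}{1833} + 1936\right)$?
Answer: $\frac{5382134584}{611} \approx 8.8087 \cdot 10^{6}$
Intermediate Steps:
$\left(-228 + 4780\right) \left(- \frac{1587}{1833} + 1936\right) = 4552 \left(\left(-1587\right) \frac{1}{1833} + 1936\right) = 4552 \left(- \frac{529}{611} + 1936\right) = 4552 \cdot \frac{1182367}{611} = \frac{5382134584}{611}$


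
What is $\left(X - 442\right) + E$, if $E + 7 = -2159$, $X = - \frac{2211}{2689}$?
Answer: $- \frac{7015123}{2689} \approx -2608.8$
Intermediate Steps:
$X = - \frac{2211}{2689}$ ($X = \left(-2211\right) \frac{1}{2689} = - \frac{2211}{2689} \approx -0.82224$)
$E = -2166$ ($E = -7 - 2159 = -2166$)
$\left(X - 442\right) + E = \left(- \frac{2211}{2689} - 442\right) - 2166 = - \frac{1190749}{2689} - 2166 = - \frac{7015123}{2689}$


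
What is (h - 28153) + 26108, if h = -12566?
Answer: -14611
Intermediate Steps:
(h - 28153) + 26108 = (-12566 - 28153) + 26108 = -40719 + 26108 = -14611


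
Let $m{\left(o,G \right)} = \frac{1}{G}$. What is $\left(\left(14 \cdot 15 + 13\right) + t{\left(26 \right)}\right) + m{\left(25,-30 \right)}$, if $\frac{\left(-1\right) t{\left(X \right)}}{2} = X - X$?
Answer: $\frac{6689}{30} \approx 222.97$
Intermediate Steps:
$t{\left(X \right)} = 0$ ($t{\left(X \right)} = - 2 \left(X - X\right) = \left(-2\right) 0 = 0$)
$\left(\left(14 \cdot 15 + 13\right) + t{\left(26 \right)}\right) + m{\left(25,-30 \right)} = \left(\left(14 \cdot 15 + 13\right) + 0\right) + \frac{1}{-30} = \left(\left(210 + 13\right) + 0\right) - \frac{1}{30} = \left(223 + 0\right) - \frac{1}{30} = 223 - \frac{1}{30} = \frac{6689}{30}$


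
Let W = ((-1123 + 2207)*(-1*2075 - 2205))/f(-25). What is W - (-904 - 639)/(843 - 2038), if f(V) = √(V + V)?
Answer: -1543/1195 + 463952*I*√2 ≈ -1.2912 + 6.5613e+5*I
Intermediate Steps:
f(V) = √2*√V (f(V) = √(2*V) = √2*√V)
W = 463952*I*√2 (W = ((-1123 + 2207)*(-1*2075 - 2205))/((√2*√(-25))) = (1084*(-2075 - 2205))/((√2*(5*I))) = (1084*(-4280))/((5*I*√2)) = -(-463952)*I*√2 = 463952*I*√2 ≈ 6.5613e+5*I)
W - (-904 - 639)/(843 - 2038) = 463952*I*√2 - (-904 - 639)/(843 - 2038) = 463952*I*√2 - (-1543)/(-1195) = 463952*I*√2 - (-1543)*(-1)/1195 = 463952*I*√2 - 1*1543/1195 = 463952*I*√2 - 1543/1195 = -1543/1195 + 463952*I*√2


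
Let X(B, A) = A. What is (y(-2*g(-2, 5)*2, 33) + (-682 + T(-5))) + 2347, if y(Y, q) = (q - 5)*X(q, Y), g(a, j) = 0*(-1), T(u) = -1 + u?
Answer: 1659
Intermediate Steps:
g(a, j) = 0
y(Y, q) = Y*(-5 + q) (y(Y, q) = (q - 5)*Y = (-5 + q)*Y = Y*(-5 + q))
(y(-2*g(-2, 5)*2, 33) + (-682 + T(-5))) + 2347 = ((-2*0*2)*(-5 + 33) + (-682 + (-1 - 5))) + 2347 = ((0*2)*28 + (-682 - 6)) + 2347 = (0*28 - 688) + 2347 = (0 - 688) + 2347 = -688 + 2347 = 1659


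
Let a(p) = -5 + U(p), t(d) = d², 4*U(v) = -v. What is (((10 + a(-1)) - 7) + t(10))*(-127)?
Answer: -49911/4 ≈ -12478.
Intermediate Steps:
U(v) = -v/4 (U(v) = (-v)/4 = -v/4)
a(p) = -5 - p/4
(((10 + a(-1)) - 7) + t(10))*(-127) = (((10 + (-5 - ¼*(-1))) - 7) + 10²)*(-127) = (((10 + (-5 + ¼)) - 7) + 100)*(-127) = (((10 - 19/4) - 7) + 100)*(-127) = ((21/4 - 7) + 100)*(-127) = (-7/4 + 100)*(-127) = (393/4)*(-127) = -49911/4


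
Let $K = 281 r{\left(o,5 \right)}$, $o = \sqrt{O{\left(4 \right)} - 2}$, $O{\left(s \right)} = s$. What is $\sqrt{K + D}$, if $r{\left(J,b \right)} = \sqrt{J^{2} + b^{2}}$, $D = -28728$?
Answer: $\sqrt{-28728 + 843 \sqrt{3}} \approx 165.13 i$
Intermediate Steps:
$o = \sqrt{2}$ ($o = \sqrt{4 - 2} = \sqrt{2} \approx 1.4142$)
$K = 843 \sqrt{3}$ ($K = 281 \sqrt{\left(\sqrt{2}\right)^{2} + 5^{2}} = 281 \sqrt{2 + 25} = 281 \sqrt{27} = 281 \cdot 3 \sqrt{3} = 843 \sqrt{3} \approx 1460.1$)
$\sqrt{K + D} = \sqrt{843 \sqrt{3} - 28728} = \sqrt{-28728 + 843 \sqrt{3}}$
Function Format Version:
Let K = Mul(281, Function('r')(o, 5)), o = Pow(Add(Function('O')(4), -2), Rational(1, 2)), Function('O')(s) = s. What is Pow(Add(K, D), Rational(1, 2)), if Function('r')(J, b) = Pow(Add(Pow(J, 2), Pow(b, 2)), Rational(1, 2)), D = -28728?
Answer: Pow(Add(-28728, Mul(843, Pow(3, Rational(1, 2)))), Rational(1, 2)) ≈ Mul(165.13, I)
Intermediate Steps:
o = Pow(2, Rational(1, 2)) (o = Pow(Add(4, -2), Rational(1, 2)) = Pow(2, Rational(1, 2)) ≈ 1.4142)
K = Mul(843, Pow(3, Rational(1, 2))) (K = Mul(281, Pow(Add(Pow(Pow(2, Rational(1, 2)), 2), Pow(5, 2)), Rational(1, 2))) = Mul(281, Pow(Add(2, 25), Rational(1, 2))) = Mul(281, Pow(27, Rational(1, 2))) = Mul(281, Mul(3, Pow(3, Rational(1, 2)))) = Mul(843, Pow(3, Rational(1, 2))) ≈ 1460.1)
Pow(Add(K, D), Rational(1, 2)) = Pow(Add(Mul(843, Pow(3, Rational(1, 2))), -28728), Rational(1, 2)) = Pow(Add(-28728, Mul(843, Pow(3, Rational(1, 2)))), Rational(1, 2))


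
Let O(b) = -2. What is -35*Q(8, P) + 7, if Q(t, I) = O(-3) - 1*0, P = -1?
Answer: 77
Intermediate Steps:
Q(t, I) = -2 (Q(t, I) = -2 - 1*0 = -2 + 0 = -2)
-35*Q(8, P) + 7 = -35*(-2) + 7 = 70 + 7 = 77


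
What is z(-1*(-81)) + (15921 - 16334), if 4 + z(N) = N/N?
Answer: -416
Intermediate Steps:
z(N) = -3 (z(N) = -4 + N/N = -4 + 1 = -3)
z(-1*(-81)) + (15921 - 16334) = -3 + (15921 - 16334) = -3 - 413 = -416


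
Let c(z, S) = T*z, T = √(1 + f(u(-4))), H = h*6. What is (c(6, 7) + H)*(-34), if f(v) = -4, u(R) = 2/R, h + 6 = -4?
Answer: 2040 - 204*I*√3 ≈ 2040.0 - 353.34*I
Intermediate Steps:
h = -10 (h = -6 - 4 = -10)
H = -60 (H = -10*6 = -60)
T = I*√3 (T = √(1 - 4) = √(-3) = I*√3 ≈ 1.732*I)
c(z, S) = I*z*√3 (c(z, S) = (I*√3)*z = I*z*√3)
(c(6, 7) + H)*(-34) = (I*6*√3 - 60)*(-34) = (6*I*√3 - 60)*(-34) = (-60 + 6*I*√3)*(-34) = 2040 - 204*I*√3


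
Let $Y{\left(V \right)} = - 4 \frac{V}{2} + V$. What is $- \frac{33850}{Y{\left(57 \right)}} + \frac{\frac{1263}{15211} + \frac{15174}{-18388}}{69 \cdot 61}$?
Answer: $\frac{6641688160974835}{11183939071914} \approx 593.86$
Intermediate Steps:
$Y{\left(V \right)} = - V$ ($Y{\left(V \right)} = - 4 V \frac{1}{2} + V = - 4 \frac{V}{2} + V = - 2 V + V = - V$)
$- \frac{33850}{Y{\left(57 \right)}} + \frac{\frac{1263}{15211} + \frac{15174}{-18388}}{69 \cdot 61} = - \frac{33850}{\left(-1\right) 57} + \frac{\frac{1263}{15211} + \frac{15174}{-18388}}{69 \cdot 61} = - \frac{33850}{-57} + \frac{1263 \cdot \frac{1}{15211} + 15174 \left(- \frac{1}{18388}\right)}{4209} = \left(-33850\right) \left(- \frac{1}{57}\right) + \left(\frac{1263}{15211} - \frac{7587}{9194}\right) \frac{1}{4209} = \frac{33850}{57} - \frac{34597945}{196209457402} = \frac{6641688160974835}{11183939071914}$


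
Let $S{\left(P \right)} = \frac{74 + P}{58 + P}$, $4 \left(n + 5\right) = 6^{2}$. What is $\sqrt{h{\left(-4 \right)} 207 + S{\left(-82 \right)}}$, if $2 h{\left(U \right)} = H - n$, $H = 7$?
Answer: $\frac{\sqrt{11190}}{6} \approx 17.63$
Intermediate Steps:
$n = 4$ ($n = -5 + \frac{6^{2}}{4} = -5 + \frac{1}{4} \cdot 36 = -5 + 9 = 4$)
$S{\left(P \right)} = \frac{74 + P}{58 + P}$
$h{\left(U \right)} = \frac{3}{2}$ ($h{\left(U \right)} = \frac{7 - 4}{2} = \frac{1}{2} \cdot 3 = \frac{3}{2}$)
$\sqrt{h{\left(-4 \right)} 207 + S{\left(-82 \right)}} = \sqrt{\frac{3}{2} \cdot 207 + \frac{74 - 82}{58 - 82}} = \sqrt{\frac{621}{2} + \frac{1}{-24} \left(-8\right)} = \sqrt{\frac{621}{2} - - \frac{1}{3}} = \sqrt{\frac{621}{2} + \frac{1}{3}} = \sqrt{\frac{1865}{6}} = \frac{\sqrt{11190}}{6}$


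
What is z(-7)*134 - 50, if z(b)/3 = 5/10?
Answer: 151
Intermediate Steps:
z(b) = 3/2 (z(b) = 3*(5/10) = 3*(5*(⅒)) = 3*(½) = 3/2)
z(-7)*134 - 50 = (3/2)*134 - 50 = 201 - 50 = 151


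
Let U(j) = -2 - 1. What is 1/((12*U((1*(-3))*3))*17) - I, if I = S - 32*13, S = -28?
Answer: 271727/612 ≈ 444.00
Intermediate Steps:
U(j) = -3
I = -444 (I = -28 - 32*13 = -28 - 416 = -444)
1/((12*U((1*(-3))*3))*17) - I = 1/((12*(-3))*17) - 1*(-444) = 1/(-36*17) + 444 = 1/(-612) + 444 = -1/612 + 444 = 271727/612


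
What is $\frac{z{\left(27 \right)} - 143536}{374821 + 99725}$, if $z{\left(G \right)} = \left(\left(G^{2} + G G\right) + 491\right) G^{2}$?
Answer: $\frac{1277285}{474546} \approx 2.6916$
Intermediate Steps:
$z{\left(G \right)} = G^{2} \left(491 + 2 G^{2}\right)$ ($z{\left(G \right)} = \left(\left(G^{2} + G^{2}\right) + 491\right) G^{2} = \left(2 G^{2} + 491\right) G^{2} = \left(491 + 2 G^{2}\right) G^{2} = G^{2} \left(491 + 2 G^{2}\right)$)
$\frac{z{\left(27 \right)} - 143536}{374821 + 99725} = \frac{27^{2} \left(491 + 2 \cdot 27^{2}\right) - 143536}{374821 + 99725} = \frac{729 \left(491 + 2 \cdot 729\right) - 143536}{474546} = \left(729 \left(491 + 1458\right) - 143536\right) \frac{1}{474546} = \left(729 \cdot 1949 - 143536\right) \frac{1}{474546} = \left(1420821 - 143536\right) \frac{1}{474546} = 1277285 \cdot \frac{1}{474546} = \frac{1277285}{474546}$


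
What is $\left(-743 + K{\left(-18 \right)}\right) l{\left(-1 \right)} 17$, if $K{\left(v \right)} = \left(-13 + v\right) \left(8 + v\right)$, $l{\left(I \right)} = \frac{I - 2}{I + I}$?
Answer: $- \frac{22083}{2} \approx -11042.0$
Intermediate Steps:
$l{\left(I \right)} = \frac{-2 + I}{2 I}$
$\left(-743 + K{\left(-18 \right)}\right) l{\left(-1 \right)} 17 = \left(-743 - \left(14 - 324\right)\right) \frac{-2 - 1}{2 \left(-1\right)} 17 = \left(-743 + \left(-104 + 324 + 90\right)\right) \frac{1}{2} \left(-1\right) \left(-3\right) 17 = \left(-743 + 310\right) \frac{3}{2} \cdot 17 = \left(-433\right) \frac{51}{2} = - \frac{22083}{2}$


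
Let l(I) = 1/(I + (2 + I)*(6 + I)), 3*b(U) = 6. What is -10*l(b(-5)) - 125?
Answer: -2130/17 ≈ -125.29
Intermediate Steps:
b(U) = 2 (b(U) = (⅓)*6 = 2)
-10*l(b(-5)) - 125 = -10/(12 + 2² + 9*2) - 125 = -10/(12 + 4 + 18) - 125 = -10/34 - 125 = -10*1/34 - 125 = -5/17 - 125 = -2130/17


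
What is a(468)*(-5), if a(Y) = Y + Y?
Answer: -4680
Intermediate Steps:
a(Y) = 2*Y
a(468)*(-5) = (2*468)*(-5) = 936*(-5) = -4680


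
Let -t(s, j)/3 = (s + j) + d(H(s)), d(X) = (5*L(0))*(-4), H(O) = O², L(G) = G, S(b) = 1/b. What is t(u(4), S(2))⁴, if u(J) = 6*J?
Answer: 466948881/16 ≈ 2.9184e+7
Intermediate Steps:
d(X) = 0 (d(X) = (5*0)*(-4) = 0*(-4) = 0)
t(s, j) = -3*j - 3*s (t(s, j) = -3*((s + j) + 0) = -3*((j + s) + 0) = -3*(j + s) = -3*j - 3*s)
t(u(4), S(2))⁴ = (-3/2 - 18*4)⁴ = (-3*½ - 3*24)⁴ = (-3/2 - 72)⁴ = (-147/2)⁴ = 466948881/16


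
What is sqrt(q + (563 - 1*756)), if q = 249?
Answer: 2*sqrt(14) ≈ 7.4833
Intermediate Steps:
sqrt(q + (563 - 1*756)) = sqrt(249 + (563 - 1*756)) = sqrt(249 + (563 - 756)) = sqrt(249 - 193) = sqrt(56) = 2*sqrt(14)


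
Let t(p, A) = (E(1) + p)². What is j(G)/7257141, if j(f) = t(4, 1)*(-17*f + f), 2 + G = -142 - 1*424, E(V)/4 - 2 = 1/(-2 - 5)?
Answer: 58163200/355599909 ≈ 0.16356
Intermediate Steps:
E(V) = 52/7 (E(V) = 8 + 4/(-2 - 5) = 8 + 4/(-7) = 8 + 4*(-⅐) = 8 - 4/7 = 52/7)
t(p, A) = (52/7 + p)²
G = -568 (G = -2 + (-142 - 1*424) = -2 + (-142 - 424) = -2 - 566 = -568)
j(f) = -102400*f/49 (j(f) = ((52 + 7*4)²/49)*(-17*f + f) = ((52 + 28)²/49)*(-16*f) = ((1/49)*80²)*(-16*f) = ((1/49)*6400)*(-16*f) = 6400*(-16*f)/49 = -102400*f/49)
j(G)/7257141 = -102400/49*(-568)/7257141 = (58163200/49)*(1/7257141) = 58163200/355599909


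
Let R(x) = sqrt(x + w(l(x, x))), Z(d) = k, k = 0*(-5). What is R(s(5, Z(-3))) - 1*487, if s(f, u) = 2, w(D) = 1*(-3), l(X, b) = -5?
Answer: -487 + I ≈ -487.0 + 1.0*I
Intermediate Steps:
k = 0
w(D) = -3
Z(d) = 0
R(x) = sqrt(-3 + x) (R(x) = sqrt(x - 3) = sqrt(-3 + x))
R(s(5, Z(-3))) - 1*487 = sqrt(-3 + 2) - 1*487 = sqrt(-1) - 487 = I - 487 = -487 + I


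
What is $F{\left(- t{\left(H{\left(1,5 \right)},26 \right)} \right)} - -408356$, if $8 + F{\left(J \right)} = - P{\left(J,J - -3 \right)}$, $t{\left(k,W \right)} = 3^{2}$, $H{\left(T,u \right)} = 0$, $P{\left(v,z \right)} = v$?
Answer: $408357$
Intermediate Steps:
$t{\left(k,W \right)} = 9$
$F{\left(J \right)} = -8 - J$
$F{\left(- t{\left(H{\left(1,5 \right)},26 \right)} \right)} - -408356 = \left(-8 - \left(-1\right) 9\right) - -408356 = \left(-8 - -9\right) + 408356 = \left(-8 + 9\right) + 408356 = 1 + 408356 = 408357$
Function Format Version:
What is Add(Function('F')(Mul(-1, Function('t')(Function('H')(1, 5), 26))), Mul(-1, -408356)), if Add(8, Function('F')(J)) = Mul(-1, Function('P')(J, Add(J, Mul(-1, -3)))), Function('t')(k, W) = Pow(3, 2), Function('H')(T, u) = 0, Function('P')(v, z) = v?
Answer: 408357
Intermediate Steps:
Function('t')(k, W) = 9
Function('F')(J) = Add(-8, Mul(-1, J))
Add(Function('F')(Mul(-1, Function('t')(Function('H')(1, 5), 26))), Mul(-1, -408356)) = Add(Add(-8, Mul(-1, Mul(-1, 9))), Mul(-1, -408356)) = Add(Add(-8, Mul(-1, -9)), 408356) = Add(Add(-8, 9), 408356) = Add(1, 408356) = 408357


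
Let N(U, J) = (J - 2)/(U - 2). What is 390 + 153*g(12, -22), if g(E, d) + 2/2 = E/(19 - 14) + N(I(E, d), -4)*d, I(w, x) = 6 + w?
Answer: 37329/20 ≈ 1866.4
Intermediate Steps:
N(U, J) = (-2 + J)/(-2 + U)
g(E, d) = -1 + E/5 - 6*d/(4 + E) (g(E, d) = -1 + (E/(19 - 14) + ((-2 - 4)/(-2 + (6 + E)))*d) = -1 + (E/5 + (-6/(4 + E))*d) = -1 + (E/5 - 6*d/(4 + E)) = -1 + E/5 - 6*d/(4 + E))
390 + 153*g(12, -22) = 390 + 153*((-30*(-22) + (-5 + 12)*(4 + 12))/(5*(4 + 12))) = 390 + 153*((1/5)*(660 + 7*16)/16) = 390 + 153*((1/5)*(1/16)*(660 + 112)) = 390 + 153*((1/5)*(1/16)*772) = 390 + 153*(193/20) = 390 + 29529/20 = 37329/20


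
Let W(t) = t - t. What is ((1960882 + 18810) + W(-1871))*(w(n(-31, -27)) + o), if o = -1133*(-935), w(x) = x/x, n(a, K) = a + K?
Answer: 2097198598352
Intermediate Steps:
n(a, K) = K + a
w(x) = 1
o = 1059355
W(t) = 0
((1960882 + 18810) + W(-1871))*(w(n(-31, -27)) + o) = ((1960882 + 18810) + 0)*(1 + 1059355) = (1979692 + 0)*1059356 = 1979692*1059356 = 2097198598352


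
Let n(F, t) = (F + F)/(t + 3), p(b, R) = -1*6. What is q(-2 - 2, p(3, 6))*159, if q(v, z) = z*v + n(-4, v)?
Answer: 5088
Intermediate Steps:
p(b, R) = -6
n(F, t) = 2*F/(3 + t) (n(F, t) = (2*F)/(3 + t) = 2*F/(3 + t))
q(v, z) = -8/(3 + v) + v*z (q(v, z) = z*v + 2*(-4)/(3 + v) = v*z - 8/(3 + v) = -8/(3 + v) + v*z)
q(-2 - 2, p(3, 6))*159 = ((-8 + (-2 - 2)*(-6)*(3 + (-2 - 2)))/(3 + (-2 - 2)))*159 = ((-8 - 4*(-6)*(3 - 4))/(3 - 4))*159 = ((-8 - 4*(-6)*(-1))/(-1))*159 = -(-8 - 24)*159 = -1*(-32)*159 = 32*159 = 5088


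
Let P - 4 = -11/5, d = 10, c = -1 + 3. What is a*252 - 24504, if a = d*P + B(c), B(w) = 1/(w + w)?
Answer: -19905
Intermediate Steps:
c = 2
B(w) = 1/(2*w)
P = 9/5 (P = 4 - 11/5 = 9/5 ≈ 1.8000)
a = 73/4 (a = 10*(9/5) + (½)/2 = 18 + (½)*(½) = 18 + ¼ = 73/4 ≈ 18.250)
a*252 - 24504 = (73/4)*252 - 24504 = 4599 - 24504 = -19905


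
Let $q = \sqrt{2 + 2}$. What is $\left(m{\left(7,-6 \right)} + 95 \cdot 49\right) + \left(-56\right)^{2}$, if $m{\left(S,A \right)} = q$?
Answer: $7793$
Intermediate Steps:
$q = 2$ ($q = \sqrt{4} = 2$)
$m{\left(S,A \right)} = 2$
$\left(m{\left(7,-6 \right)} + 95 \cdot 49\right) + \left(-56\right)^{2} = \left(2 + 95 \cdot 49\right) + \left(-56\right)^{2} = \left(2 + 4655\right) + 3136 = 4657 + 3136 = 7793$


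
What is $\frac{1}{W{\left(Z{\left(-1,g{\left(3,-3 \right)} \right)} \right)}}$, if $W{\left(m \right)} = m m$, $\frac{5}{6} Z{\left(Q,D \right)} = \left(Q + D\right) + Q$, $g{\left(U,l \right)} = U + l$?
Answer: $\frac{25}{144} \approx 0.17361$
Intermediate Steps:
$Z{\left(Q,D \right)} = \frac{6 D}{5} + \frac{12 Q}{5}$ ($Z{\left(Q,D \right)} = \frac{6 \left(\left(Q + D\right) + Q\right)}{5} = \frac{6 \left(\left(D + Q\right) + Q\right)}{5} = \frac{6 \left(D + 2 Q\right)}{5} = \frac{6 D}{5} + \frac{12 Q}{5}$)
$W{\left(m \right)} = m^{2}$
$\frac{1}{W{\left(Z{\left(-1,g{\left(3,-3 \right)} \right)} \right)}} = \frac{1}{\left(\frac{6 \left(3 - 3\right)}{5} + \frac{12}{5} \left(-1\right)\right)^{2}} = \frac{1}{\left(\frac{6}{5} \cdot 0 - \frac{12}{5}\right)^{2}} = \frac{1}{\left(0 - \frac{12}{5}\right)^{2}} = \frac{1}{\left(- \frac{12}{5}\right)^{2}} = \frac{1}{\frac{144}{25}} = \frac{25}{144}$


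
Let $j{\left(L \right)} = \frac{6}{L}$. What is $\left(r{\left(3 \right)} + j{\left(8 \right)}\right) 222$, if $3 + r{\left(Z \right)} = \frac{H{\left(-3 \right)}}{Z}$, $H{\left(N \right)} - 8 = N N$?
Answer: $\frac{1517}{2} \approx 758.5$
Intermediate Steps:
$H{\left(N \right)} = 8 + N^{2}$ ($H{\left(N \right)} = 8 + N N = 8 + N^{2}$)
$r{\left(Z \right)} = -3 + \frac{17}{Z}$ ($r{\left(Z \right)} = -3 + \frac{8 + \left(-3\right)^{2}}{Z} = -3 + \frac{8 + 9}{Z} = -3 + \frac{17}{Z}$)
$\left(r{\left(3 \right)} + j{\left(8 \right)}\right) 222 = \left(\left(-3 + \frac{17}{3}\right) + \frac{6}{8}\right) 222 = \left(\left(-3 + 17 \cdot \frac{1}{3}\right) + 6 \cdot \frac{1}{8}\right) 222 = \left(\left(-3 + \frac{17}{3}\right) + \frac{3}{4}\right) 222 = \left(\frac{8}{3} + \frac{3}{4}\right) 222 = \frac{41}{12} \cdot 222 = \frac{1517}{2}$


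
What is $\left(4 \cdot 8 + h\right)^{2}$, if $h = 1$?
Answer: $1089$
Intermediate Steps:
$\left(4 \cdot 8 + h\right)^{2} = \left(4 \cdot 8 + 1\right)^{2} = \left(32 + 1\right)^{2} = 33^{2} = 1089$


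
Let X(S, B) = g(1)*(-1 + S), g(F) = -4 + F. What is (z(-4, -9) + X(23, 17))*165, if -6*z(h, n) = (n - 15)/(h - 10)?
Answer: -76560/7 ≈ -10937.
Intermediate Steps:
z(h, n) = -(-15 + n)/(6*(-10 + h)) (z(h, n) = -(n - 15)/(6*(h - 10)) = -(-15 + n)/(6*(-10 + h)))
X(S, B) = 3 - 3*S (X(S, B) = (-4 + 1)*(-1 + S) = -3*(-1 + S) = 3 - 3*S)
(z(-4, -9) + X(23, 17))*165 = ((15 - 1*(-9))/(6*(-10 - 4)) + (3 - 3*23))*165 = ((⅙)*(15 + 9)/(-14) + (3 - 69))*165 = ((⅙)*(-1/14)*24 - 66)*165 = (-2/7 - 66)*165 = -464/7*165 = -76560/7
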